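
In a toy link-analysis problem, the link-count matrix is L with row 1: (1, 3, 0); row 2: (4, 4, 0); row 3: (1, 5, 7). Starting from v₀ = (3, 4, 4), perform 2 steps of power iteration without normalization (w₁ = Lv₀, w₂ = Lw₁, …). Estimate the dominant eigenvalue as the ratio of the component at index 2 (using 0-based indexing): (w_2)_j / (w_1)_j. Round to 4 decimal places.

w1 = Lv₀ = (15, 28, 51)
w2 = Lw1 = (99, 172, 512)
Ratio at component: 512 / 51 = 10.0392

λ ≈ 10.0392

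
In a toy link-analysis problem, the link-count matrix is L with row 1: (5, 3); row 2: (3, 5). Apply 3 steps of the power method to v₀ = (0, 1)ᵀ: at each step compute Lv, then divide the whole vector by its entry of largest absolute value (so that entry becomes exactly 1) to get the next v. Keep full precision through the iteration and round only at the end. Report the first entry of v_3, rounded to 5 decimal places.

Lv0 = (3.000000, 5.000000); divide by 5.000000 → v1 = (0.600000, 1.000000)
Lv1 = (6.000000, 6.800000); divide by 6.800000 → v2 = (0.882353, 1.000000)
Lv2 = (7.411765, 7.647059); divide by 7.647059 → v3 = (0.969231, 1.000000)
Requested entry of v3: 252/260 = 0.96923

0.96923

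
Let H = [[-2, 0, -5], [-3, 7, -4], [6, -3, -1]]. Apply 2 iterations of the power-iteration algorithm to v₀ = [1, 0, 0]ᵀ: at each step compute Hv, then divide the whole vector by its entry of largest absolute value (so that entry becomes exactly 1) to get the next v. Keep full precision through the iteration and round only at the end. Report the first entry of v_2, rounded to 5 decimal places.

Hv0 = (-2.000000, -3.000000, 6.000000); divide by 6.000000 → v1 = (-0.333333, -0.500000, 1.000000)
Hv1 = (-4.333333, -6.500000, -1.500000); divide by -6.500000 → v2 = (0.666667, 1.000000, 0.230769)
Requested entry of v2: -26/-39 = 0.66667

0.66667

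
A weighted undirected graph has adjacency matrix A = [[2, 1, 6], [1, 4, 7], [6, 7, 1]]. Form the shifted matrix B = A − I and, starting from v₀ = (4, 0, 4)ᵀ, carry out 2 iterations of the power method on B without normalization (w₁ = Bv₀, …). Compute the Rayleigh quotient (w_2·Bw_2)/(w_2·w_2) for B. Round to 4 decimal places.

10.6174

B = A − I has rows (1, 1, 6); (1, 3, 7); (6, 7, 0)
w1 = Bv₀ = (28, 32, 24)
w2 = Bw1 = (204, 292, 392)
Bw2 = (2848, 3824, 3268)
w2·Bw2 = 2978656; w2·w2 = 280544; μ ≈ 2978656/280544 = 10.6174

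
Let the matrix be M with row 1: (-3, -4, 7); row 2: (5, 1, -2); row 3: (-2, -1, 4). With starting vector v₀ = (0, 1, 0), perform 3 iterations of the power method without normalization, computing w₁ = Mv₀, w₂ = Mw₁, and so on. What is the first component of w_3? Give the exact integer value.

86

w1 = Mv₀ = (-4, 1, -1)
w2 = Mw1 = (1, -17, 3)
w3 = Mw2 = (86, -18, 27)
The requested component of w3 is 86.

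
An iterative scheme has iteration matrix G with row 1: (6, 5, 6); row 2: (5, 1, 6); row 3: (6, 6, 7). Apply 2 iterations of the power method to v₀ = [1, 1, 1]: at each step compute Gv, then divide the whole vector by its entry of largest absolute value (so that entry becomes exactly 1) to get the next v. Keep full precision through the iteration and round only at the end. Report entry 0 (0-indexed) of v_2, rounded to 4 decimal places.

Gv0 = (17.00000, 12.00000, 19.00000); divide by 19.00000 → v1 = (0.89474, 0.63158, 1.00000)
Gv1 = (14.52632, 11.10526, 16.15789); divide by 16.15789 → v2 = (0.89902, 0.68730, 1.00000)
Requested entry of v2: 276/307 = 0.8990

0.8990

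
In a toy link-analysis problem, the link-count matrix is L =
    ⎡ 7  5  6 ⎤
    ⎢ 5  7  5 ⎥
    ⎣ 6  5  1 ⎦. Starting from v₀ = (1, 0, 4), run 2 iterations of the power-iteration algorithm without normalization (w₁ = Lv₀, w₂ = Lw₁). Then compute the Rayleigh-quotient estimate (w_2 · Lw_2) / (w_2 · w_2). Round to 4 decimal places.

w1 = Lv₀ = (7·1 + 5·0 + 6·4; 5·1 + 7·0 + 5·4; 6·1 + 5·0 + 1·4) = (31, 25, 10)
w2 = Lw1 = (7·31 + 5·25 + 6·10; 5·31 + 7·25 + 5·10; 6·31 + 5·25 + 1·10) = (402, 380, 321)
Lw2 = (6640, 6275, 4633)
w2·Lw2 = 402·6640 + 380·6275 + 321·4633 = 6540973; w2·w2 = 402·402 + 380·380 + 321·321 = 409045
λ ≈ 6540973/409045 = 15.9908

15.9908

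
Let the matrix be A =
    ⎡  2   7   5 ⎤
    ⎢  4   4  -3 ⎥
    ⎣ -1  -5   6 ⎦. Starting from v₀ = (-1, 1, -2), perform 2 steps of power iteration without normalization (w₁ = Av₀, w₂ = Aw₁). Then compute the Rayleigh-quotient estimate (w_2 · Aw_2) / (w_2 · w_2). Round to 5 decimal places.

7.60252

w1 = Av₀ = (2·(-1) + 7·1 + 5·(-2); 4·(-1) + 4·1 + (-3)·(-2); (-1)·(-1) + (-5)·1 + 6·(-2)) = (-5, 6, -16)
w2 = Aw1 = (2·(-5) + 7·6 + 5·(-16); 4·(-5) + 4·6 + (-3)·(-16); (-1)·(-5) + (-5)·6 + 6·(-16)) = (-48, 52, -121)
Aw2 = (-337, 379, -938)
w2·Aw2 = (-48)·(-337) + 52·379 + (-121)·(-938) = 149382; w2·w2 = (-48)·(-48) + 52·52 + (-121)·(-121) = 19649
λ ≈ 149382/19649 = 7.60252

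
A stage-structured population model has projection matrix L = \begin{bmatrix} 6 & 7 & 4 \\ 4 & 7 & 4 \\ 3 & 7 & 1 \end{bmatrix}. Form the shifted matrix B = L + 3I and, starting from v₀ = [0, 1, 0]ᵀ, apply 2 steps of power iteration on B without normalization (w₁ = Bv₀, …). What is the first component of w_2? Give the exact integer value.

161

B = L + 3I has rows (9, 7, 4); (4, 10, 4); (3, 7, 4)
w1 = Bv₀ = (9·0 + 7·1 + 4·0; 4·0 + 10·1 + 4·0; 3·0 + 7·1 + 4·0) = (7, 10, 7)
w2 = Bw1 = (9·7 + 7·10 + 4·7; 4·7 + 10·10 + 4·7; 3·7 + 7·10 + 4·7) = (161, 156, 119)
Requested component of w2: 161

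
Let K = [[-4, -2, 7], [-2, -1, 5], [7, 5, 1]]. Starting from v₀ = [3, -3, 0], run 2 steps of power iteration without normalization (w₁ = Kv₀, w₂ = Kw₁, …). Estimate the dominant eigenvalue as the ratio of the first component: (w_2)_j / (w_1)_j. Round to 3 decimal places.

w1 = Kv₀ = ((-4)·3 + (-2)·(-3) + 7·0; (-2)·3 + (-1)·(-3) + 5·0; 7·3 + 5·(-3) + 1·0) = (-6, -3, 6)
w2 = Kw1 = ((-4)·(-6) + (-2)·(-3) + 7·6; (-2)·(-6) + (-1)·(-3) + 5·6; 7·(-6) + 5·(-3) + 1·6) = (72, 45, -51)
Ratio at component: 72 / -6 = -12.000

-12.000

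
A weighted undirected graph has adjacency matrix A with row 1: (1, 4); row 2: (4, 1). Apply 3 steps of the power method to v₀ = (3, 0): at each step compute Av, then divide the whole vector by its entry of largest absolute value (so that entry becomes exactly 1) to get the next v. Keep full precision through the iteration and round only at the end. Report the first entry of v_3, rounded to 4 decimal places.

0.6447

Av0 = (3.00000, 12.00000); divide by 12.00000 → v1 = (0.25000, 1.00000)
Av1 = (4.25000, 2.00000); divide by 4.25000 → v2 = (1.00000, 0.47059)
Av2 = (2.88235, 4.47059); divide by 4.47059 → v3 = (0.64474, 1.00000)
Requested entry of v3: 147/228 = 0.6447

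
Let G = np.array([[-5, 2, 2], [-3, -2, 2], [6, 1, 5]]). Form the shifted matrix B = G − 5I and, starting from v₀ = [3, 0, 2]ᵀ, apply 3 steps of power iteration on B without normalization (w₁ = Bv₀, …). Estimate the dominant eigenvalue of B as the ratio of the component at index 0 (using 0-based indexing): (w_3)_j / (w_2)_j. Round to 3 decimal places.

μ ≈ -10.084

B = G − 5I has rows (-10, 2, 2); (-3, -7, 2); (6, 1, 0)
w1 = Bv₀ = (-26, -5, 18)
w2 = Bw1 = (286, 149, -161)
w3 = Bw2 = (-2884, -2223, 1865)
Ratio: -2884/286 = -10.084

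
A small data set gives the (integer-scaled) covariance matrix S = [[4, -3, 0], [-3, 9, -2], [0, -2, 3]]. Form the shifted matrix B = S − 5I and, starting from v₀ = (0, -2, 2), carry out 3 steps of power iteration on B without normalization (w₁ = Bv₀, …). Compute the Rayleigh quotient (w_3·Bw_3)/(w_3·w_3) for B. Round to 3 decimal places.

5.812

B = S − 5I has rows (-1, -3, 0); (-3, 4, -2); (0, -2, -2)
w1 = Bv₀ = ((-1)·0 + (-3)·(-2) + 0·2; (-3)·0 + 4·(-2) + (-2)·2; 0·0 + (-2)·(-2) + (-2)·2) = (6, -12, 0)
w2 = Bw1 = ((-1)·6 + (-3)·(-12) + 0·0; (-3)·6 + 4·(-12) + (-2)·0; 0·6 + (-2)·(-12) + (-2)·0) = (30, -66, 24)
w3 = Bw2 = (168, -402, 84)
Bw3 = (1038, -2280, 636)
w3·Bw3 = 1144368; w3·w3 = 196884; μ ≈ 1144368/196884 = 5.812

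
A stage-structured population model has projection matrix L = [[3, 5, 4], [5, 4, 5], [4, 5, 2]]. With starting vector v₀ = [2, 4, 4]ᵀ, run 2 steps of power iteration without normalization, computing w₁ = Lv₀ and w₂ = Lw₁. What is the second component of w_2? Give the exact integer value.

w1 = Lv₀ = (3·2 + 5·4 + 4·4; 5·2 + 4·4 + 5·4; 4·2 + 5·4 + 2·4) = (42, 46, 36)
w2 = Lw1 = (3·42 + 5·46 + 4·36; 5·42 + 4·46 + 5·36; 4·42 + 5·46 + 2·36) = (500, 574, 470)
The requested component of w2 is 574.

574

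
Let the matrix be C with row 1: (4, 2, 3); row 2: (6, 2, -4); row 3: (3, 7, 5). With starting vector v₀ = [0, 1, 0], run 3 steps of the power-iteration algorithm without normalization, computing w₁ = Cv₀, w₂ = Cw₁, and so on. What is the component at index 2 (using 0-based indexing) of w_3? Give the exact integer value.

w1 = Cv₀ = (4·0 + 2·1 + 3·0; 6·0 + 2·1 + (-4)·0; 3·0 + 7·1 + 5·0) = (2, 2, 7)
w2 = Cw1 = (4·2 + 2·2 + 3·7; 6·2 + 2·2 + (-4)·7; 3·2 + 7·2 + 5·7) = (33, -12, 55)
w3 = Cw2 = (273, -46, 290)
The requested component of w3 is 290.

290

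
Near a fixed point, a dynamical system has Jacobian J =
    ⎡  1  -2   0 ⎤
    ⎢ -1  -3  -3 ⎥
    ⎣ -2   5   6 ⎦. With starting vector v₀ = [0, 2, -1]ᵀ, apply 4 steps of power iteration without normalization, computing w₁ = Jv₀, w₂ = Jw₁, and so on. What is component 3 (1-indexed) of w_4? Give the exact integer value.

338

w1 = Jv₀ = (-4, -3, 4)
w2 = Jw1 = (2, 1, 17)
w3 = Jw2 = (0, -56, 103)
w4 = Jw3 = (112, -141, 338)
The requested component of w4 is 338.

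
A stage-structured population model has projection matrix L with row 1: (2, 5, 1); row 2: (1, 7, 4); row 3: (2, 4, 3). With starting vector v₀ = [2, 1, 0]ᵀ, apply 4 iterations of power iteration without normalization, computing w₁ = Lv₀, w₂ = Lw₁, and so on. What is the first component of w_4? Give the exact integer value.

w1 = Lv₀ = (9, 9, 8)
w2 = Lw1 = (71, 104, 78)
w3 = Lw2 = (740, 1111, 792)
w4 = Lw3 = (7827, 11685, 8300)
The requested component of w4 is 7827.

7827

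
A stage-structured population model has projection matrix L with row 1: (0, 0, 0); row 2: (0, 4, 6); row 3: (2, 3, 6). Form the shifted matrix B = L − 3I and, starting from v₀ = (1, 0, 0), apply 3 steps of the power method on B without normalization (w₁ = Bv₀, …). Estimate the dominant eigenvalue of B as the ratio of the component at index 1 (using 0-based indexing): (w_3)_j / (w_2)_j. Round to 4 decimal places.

B = L − 3I has rows (-3, 0, 0); (0, 1, 6); (2, 3, 3)
w1 = Bv₀ = ((-3)·1 + 0·0 + 0·0; 0·1 + 1·0 + 6·0; 2·1 + 3·0 + 3·0) = (-3, 0, 2)
w2 = Bw1 = ((-3)·(-3) + 0·0 + 0·2; 0·(-3) + 1·0 + 6·2; 2·(-3) + 3·0 + 3·2) = (9, 12, 0)
w3 = Bw2 = (-27, 12, 54)
Ratio: 12/12 = 1.0000

1.0000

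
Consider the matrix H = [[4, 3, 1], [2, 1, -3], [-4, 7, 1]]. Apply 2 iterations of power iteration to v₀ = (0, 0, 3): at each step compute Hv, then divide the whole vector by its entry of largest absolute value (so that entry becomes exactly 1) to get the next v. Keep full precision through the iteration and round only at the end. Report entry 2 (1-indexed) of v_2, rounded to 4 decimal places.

0.1667

Hv0 = (3.00000, -9.00000, 3.00000); divide by -9.00000 → v1 = (-0.33333, 1.00000, -0.33333)
Hv1 = (1.33333, 1.33333, 8.00000); divide by 8.00000 → v2 = (0.16667, 0.16667, 1.00000)
Requested entry of v2: -12/-72 = 0.1667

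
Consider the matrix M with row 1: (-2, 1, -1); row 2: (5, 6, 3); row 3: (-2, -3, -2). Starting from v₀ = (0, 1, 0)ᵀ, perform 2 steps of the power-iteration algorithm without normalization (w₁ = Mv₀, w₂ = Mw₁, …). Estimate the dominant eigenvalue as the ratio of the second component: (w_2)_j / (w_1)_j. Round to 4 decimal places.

5.3333

w1 = Mv₀ = (1, 6, -3)
w2 = Mw1 = (7, 32, -14)
Ratio at component: 32 / 6 = 5.3333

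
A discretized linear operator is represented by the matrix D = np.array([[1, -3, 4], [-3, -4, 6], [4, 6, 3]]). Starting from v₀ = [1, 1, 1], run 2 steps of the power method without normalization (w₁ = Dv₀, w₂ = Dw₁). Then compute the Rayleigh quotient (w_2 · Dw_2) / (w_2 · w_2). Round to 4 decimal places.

1.4276

w1 = Dv₀ = (1·1 + (-3)·1 + 4·1; (-3)·1 + (-4)·1 + 6·1; 4·1 + 6·1 + 3·1) = (2, -1, 13)
w2 = Dw1 = (1·2 + (-3)·(-1) + 4·13; (-3)·2 + (-4)·(-1) + 6·13; 4·2 + 6·(-1) + 3·13) = (57, 76, 41)
Dw2 = (-7, -229, 807)
w2·Dw2 = 57·(-7) + 76·(-229) + 41·807 = 15284; w2·w2 = 57·57 + 76·76 + 41·41 = 10706
λ ≈ 15284/10706 = 1.4276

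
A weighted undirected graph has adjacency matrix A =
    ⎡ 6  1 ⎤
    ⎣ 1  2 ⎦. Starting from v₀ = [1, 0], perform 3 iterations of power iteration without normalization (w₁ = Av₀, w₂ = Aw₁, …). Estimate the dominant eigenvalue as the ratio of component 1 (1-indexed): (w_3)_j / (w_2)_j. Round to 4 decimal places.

6.2162

w1 = Av₀ = (6, 1)
w2 = Aw1 = (37, 8)
w3 = Aw2 = (230, 53)
Ratio at component: 230 / 37 = 6.2162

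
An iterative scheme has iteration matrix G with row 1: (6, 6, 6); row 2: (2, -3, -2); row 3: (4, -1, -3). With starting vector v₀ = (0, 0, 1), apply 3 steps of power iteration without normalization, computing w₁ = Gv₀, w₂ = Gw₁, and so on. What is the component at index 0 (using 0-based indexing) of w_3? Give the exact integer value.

390

w1 = Gv₀ = (6·0 + 6·0 + 6·1; 2·0 + (-3)·0 + (-2)·1; 4·0 + (-1)·0 + (-3)·1) = (6, -2, -3)
w2 = Gw1 = (6·6 + 6·(-2) + 6·(-3); 2·6 + (-3)·(-2) + (-2)·(-3); 4·6 + (-1)·(-2) + (-3)·(-3)) = (6, 24, 35)
w3 = Gw2 = (390, -130, -105)
The requested component of w3 is 390.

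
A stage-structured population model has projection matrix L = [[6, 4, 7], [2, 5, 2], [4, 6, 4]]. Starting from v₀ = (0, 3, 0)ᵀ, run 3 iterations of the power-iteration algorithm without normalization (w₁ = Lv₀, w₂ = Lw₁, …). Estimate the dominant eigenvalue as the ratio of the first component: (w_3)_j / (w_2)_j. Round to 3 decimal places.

w1 = Lv₀ = (6·0 + 4·3 + 7·0; 2·0 + 5·3 + 2·0; 4·0 + 6·3 + 4·0) = (12, 15, 18)
w2 = Lw1 = (6·12 + 4·15 + 7·18; 2·12 + 5·15 + 2·18; 4·12 + 6·15 + 4·18) = (258, 135, 210)
w3 = Lw2 = (3558, 1611, 2682)
Ratio at component: 3558 / 258 = 13.791

λ ≈ 13.791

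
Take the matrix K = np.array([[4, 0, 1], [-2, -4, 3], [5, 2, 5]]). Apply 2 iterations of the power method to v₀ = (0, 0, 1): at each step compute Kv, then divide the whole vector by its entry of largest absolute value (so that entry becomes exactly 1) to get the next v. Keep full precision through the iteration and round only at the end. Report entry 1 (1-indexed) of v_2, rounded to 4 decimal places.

Kv0 = (1.00000, 3.00000, 5.00000); divide by 5.00000 → v1 = (0.20000, 0.60000, 1.00000)
Kv1 = (1.80000, 0.20000, 7.20000); divide by 7.20000 → v2 = (0.25000, 0.02778, 1.00000)
Requested entry of v2: 9/36 = 0.2500

0.2500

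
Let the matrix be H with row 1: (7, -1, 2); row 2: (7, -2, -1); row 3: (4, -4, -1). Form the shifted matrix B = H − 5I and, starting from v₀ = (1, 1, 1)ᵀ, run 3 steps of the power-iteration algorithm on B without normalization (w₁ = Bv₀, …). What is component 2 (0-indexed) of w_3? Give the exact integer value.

-468

B = H − 5I has rows (2, -1, 2); (7, -7, -1); (4, -4, -6)
w1 = Bv₀ = (2·1 + (-1)·1 + 2·1; 7·1 + (-7)·1 + (-1)·1; 4·1 + (-4)·1 + (-6)·1) = (3, -1, -6)
w2 = Bw1 = (2·3 + (-1)·(-1) + 2·(-6); 7·3 + (-7)·(-1) + (-1)·(-6); 4·3 + (-4)·(-1) + (-6)·(-6)) = (-5, 34, 52)
w3 = Bw2 = (60, -325, -468)
Requested component of w3: -468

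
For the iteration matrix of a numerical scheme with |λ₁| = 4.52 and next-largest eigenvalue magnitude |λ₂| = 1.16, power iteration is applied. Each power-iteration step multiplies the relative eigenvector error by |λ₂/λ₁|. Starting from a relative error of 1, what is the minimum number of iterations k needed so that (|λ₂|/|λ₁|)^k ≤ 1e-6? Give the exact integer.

11

|λ₂/λ₁| = 1.16/4.52 = 0.25664
Need k ≥ ln(1e-6) / ln(0.25664) = -13.8155 / -1.3601 ≈ 10.158
Smallest integer k satisfying the bound: 11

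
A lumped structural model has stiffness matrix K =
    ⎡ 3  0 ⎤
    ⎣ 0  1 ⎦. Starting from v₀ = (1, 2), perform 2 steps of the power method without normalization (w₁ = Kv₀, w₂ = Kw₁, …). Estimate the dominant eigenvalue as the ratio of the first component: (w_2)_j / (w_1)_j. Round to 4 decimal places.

w1 = Kv₀ = (3, 2)
w2 = Kw1 = (9, 2)
Ratio at component: 9 / 3 = 3.0000

λ ≈ 3.0000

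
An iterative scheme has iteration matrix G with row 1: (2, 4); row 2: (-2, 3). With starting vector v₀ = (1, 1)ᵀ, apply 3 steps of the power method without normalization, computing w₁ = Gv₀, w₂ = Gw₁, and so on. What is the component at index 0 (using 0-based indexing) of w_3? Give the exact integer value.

-4

w1 = Gv₀ = (2·1 + 4·1; (-2)·1 + 3·1) = (6, 1)
w2 = Gw1 = (2·6 + 4·1; (-2)·6 + 3·1) = (16, -9)
w3 = Gw2 = (-4, -59)
The requested component of w3 is -4.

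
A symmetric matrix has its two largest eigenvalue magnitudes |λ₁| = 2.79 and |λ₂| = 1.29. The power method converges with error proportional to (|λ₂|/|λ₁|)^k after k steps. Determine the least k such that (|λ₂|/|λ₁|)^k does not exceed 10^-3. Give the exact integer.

9

|λ₂/λ₁| = 1.29/2.79 = 0.46237
Need k ≥ ln(10^-3) / ln(0.46237) = -6.9078 / -0.7714 ≈ 8.955
Smallest integer k satisfying the bound: 9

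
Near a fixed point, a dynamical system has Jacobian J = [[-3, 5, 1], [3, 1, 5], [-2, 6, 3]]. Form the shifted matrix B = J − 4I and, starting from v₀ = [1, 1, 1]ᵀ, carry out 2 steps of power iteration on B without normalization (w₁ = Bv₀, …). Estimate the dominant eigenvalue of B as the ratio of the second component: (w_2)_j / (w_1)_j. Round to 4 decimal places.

-0.6000

B = J − 4I has rows (-7, 5, 1); (3, -3, 5); (-2, 6, -1)
w1 = Bv₀ = ((-7)·1 + 5·1 + 1·1; 3·1 + (-3)·1 + 5·1; (-2)·1 + 6·1 + (-1)·1) = (-1, 5, 3)
w2 = Bw1 = ((-7)·(-1) + 5·5 + 1·3; 3·(-1) + (-3)·5 + 5·3; (-2)·(-1) + 6·5 + (-1)·3) = (35, -3, 29)
Ratio: -3/5 = -0.6000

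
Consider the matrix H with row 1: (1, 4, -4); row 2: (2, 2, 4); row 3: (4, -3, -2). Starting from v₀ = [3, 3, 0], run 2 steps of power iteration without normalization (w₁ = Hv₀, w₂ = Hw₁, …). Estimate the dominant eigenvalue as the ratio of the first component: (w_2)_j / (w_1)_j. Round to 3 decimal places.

w1 = Hv₀ = (1·3 + 4·3 + (-4)·0; 2·3 + 2·3 + 4·0; 4·3 + (-3)·3 + (-2)·0) = (15, 12, 3)
w2 = Hw1 = (1·15 + 4·12 + (-4)·3; 2·15 + 2·12 + 4·3; 4·15 + (-3)·12 + (-2)·3) = (51, 66, 18)
Ratio at component: 51 / 15 = 3.400

3.400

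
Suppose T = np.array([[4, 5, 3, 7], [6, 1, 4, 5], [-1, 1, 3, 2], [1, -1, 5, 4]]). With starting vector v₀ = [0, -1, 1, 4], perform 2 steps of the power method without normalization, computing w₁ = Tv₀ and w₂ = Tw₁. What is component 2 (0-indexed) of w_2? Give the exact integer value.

w1 = Tv₀ = (4·0 + 5·(-1) + 3·1 + 7·4; 6·0 + 1·(-1) + 4·1 + 5·4; (-1)·0 + 1·(-1) + 3·1 + 2·4; 1·0 + (-1)·(-1) + 5·1 + 4·4) = (26, 23, 10, 22)
w2 = Tw1 = (4·26 + 5·23 + 3·10 + 7·22; 6·26 + 1·23 + 4·10 + 5·22; (-1)·26 + 1·23 + 3·10 + 2·22; 1·26 + (-1)·23 + 5·10 + 4·22) = (403, 329, 71, 141)
The requested component of w2 is 71.

71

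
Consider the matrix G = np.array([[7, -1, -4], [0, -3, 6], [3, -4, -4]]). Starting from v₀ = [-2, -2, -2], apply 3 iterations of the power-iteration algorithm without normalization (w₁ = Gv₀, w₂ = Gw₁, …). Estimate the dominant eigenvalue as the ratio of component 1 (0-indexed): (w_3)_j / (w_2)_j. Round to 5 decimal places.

λ ≈ -5.15385

w1 = Gv₀ = (7·(-2) + (-1)·(-2) + (-4)·(-2); 0·(-2) + (-3)·(-2) + 6·(-2); 3·(-2) + (-4)·(-2) + (-4)·(-2)) = (-4, -6, 10)
w2 = Gw1 = (7·(-4) + (-1)·(-6) + (-4)·10; 0·(-4) + (-3)·(-6) + 6·10; 3·(-4) + (-4)·(-6) + (-4)·10) = (-62, 78, -28)
w3 = Gw2 = (-400, -402, -386)
Ratio at component: -402 / 78 = -5.15385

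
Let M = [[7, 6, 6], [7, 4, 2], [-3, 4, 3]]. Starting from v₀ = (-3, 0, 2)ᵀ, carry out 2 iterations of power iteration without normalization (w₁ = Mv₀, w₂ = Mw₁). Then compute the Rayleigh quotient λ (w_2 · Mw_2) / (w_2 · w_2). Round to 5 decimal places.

w1 = Mv₀ = (-9, -17, 15)
w2 = Mw1 = (-75, -101, 4)
Mw2 = (-1107, -921, -167)
w2·Mw2 = (-75)·(-1107) + (-101)·(-921) + 4·(-167) = 175378; w2·w2 = (-75)·(-75) + (-101)·(-101) + 4·4 = 15842
λ ≈ 175378/15842 = 11.07045

11.07045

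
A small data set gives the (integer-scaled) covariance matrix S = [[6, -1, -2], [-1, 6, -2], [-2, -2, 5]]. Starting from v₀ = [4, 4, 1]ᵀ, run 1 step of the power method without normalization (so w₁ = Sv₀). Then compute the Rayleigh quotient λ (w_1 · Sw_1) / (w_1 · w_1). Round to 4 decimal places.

7.0598

w1 = Sv₀ = (6·4 + (-1)·4 + (-2)·1; (-1)·4 + 6·4 + (-2)·1; (-2)·4 + (-2)·4 + 5·1) = (18, 18, -11)
Sw1 = (112, 112, -127)
w1·Sw1 = 18·112 + 18·112 + (-11)·(-127) = 5429; w1·w1 = 18·18 + 18·18 + (-11)·(-11) = 769
λ ≈ 5429/769 = 7.0598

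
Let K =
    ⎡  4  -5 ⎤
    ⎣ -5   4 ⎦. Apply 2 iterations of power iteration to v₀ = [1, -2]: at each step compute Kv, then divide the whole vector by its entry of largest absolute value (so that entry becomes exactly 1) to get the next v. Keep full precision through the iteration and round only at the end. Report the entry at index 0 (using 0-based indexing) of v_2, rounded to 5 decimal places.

Kv0 = (14.000000, -13.000000); divide by 14.000000 → v1 = (1.000000, -0.928571)
Kv1 = (8.642857, -8.714286); divide by -8.714286 → v2 = (-0.991803, 1.000000)
Requested entry of v2: 121/-122 = -0.99180

-0.99180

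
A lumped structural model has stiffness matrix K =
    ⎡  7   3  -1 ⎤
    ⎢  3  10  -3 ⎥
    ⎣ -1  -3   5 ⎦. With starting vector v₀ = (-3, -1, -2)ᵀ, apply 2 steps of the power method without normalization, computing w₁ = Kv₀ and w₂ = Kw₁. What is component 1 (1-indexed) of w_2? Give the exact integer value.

-189

w1 = Kv₀ = (7·(-3) + 3·(-1) + (-1)·(-2); 3·(-3) + 10·(-1) + (-3)·(-2); (-1)·(-3) + (-3)·(-1) + 5·(-2)) = (-22, -13, -4)
w2 = Kw1 = (7·(-22) + 3·(-13) + (-1)·(-4); 3·(-22) + 10·(-13) + (-3)·(-4); (-1)·(-22) + (-3)·(-13) + 5·(-4)) = (-189, -184, 41)
The requested component of w2 is -189.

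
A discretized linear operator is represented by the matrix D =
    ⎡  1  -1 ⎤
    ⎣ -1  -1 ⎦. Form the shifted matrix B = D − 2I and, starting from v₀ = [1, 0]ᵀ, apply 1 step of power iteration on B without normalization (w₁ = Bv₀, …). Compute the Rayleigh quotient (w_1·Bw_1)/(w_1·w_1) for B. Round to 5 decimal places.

B = D − 2I has rows (-1, -1); (-1, -3)
w1 = Bv₀ = ((-1)·1 + (-1)·0; (-1)·1 + (-3)·0) = (-1, -1)
Bw1 = (2, 4)
w1·Bw1 = -6; w1·w1 = 2; μ ≈ -6/2 = -3.00000

-3.00000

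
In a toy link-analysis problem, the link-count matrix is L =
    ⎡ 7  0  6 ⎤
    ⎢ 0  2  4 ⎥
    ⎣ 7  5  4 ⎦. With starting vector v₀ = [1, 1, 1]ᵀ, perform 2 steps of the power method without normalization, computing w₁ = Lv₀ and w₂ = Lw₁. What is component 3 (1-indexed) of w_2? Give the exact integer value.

w1 = Lv₀ = (13, 6, 16)
w2 = Lw1 = (187, 76, 185)
The requested component of w2 is 185.

185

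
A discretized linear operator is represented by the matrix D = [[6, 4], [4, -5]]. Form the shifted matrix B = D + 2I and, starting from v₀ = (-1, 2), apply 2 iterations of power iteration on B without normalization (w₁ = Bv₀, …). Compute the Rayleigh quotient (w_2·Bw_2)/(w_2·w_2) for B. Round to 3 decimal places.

B = D + 2I has rows (8, 4); (4, -3)
w1 = Bv₀ = (8·(-1) + 4·2; 4·(-1) + (-3)·2) = (0, -10)
w2 = Bw1 = (8·0 + 4·(-10); 4·0 + (-3)·(-10)) = (-40, 30)
Bw2 = (-200, -250)
w2·Bw2 = 500; w2·w2 = 2500; μ ≈ 500/2500 = 0.200

0.200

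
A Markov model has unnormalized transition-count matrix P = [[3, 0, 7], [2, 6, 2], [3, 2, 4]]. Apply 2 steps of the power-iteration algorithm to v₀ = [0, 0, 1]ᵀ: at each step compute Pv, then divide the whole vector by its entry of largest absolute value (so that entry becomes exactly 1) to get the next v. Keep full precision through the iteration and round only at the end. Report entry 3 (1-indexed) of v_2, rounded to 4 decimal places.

0.8367

Pv0 = (7.00000, 2.00000, 4.00000); divide by 7.00000 → v1 = (1.00000, 0.28571, 0.57143)
Pv1 = (7.00000, 4.85714, 5.85714); divide by 7.00000 → v2 = (1.00000, 0.69388, 0.83673)
Requested entry of v2: 41/49 = 0.8367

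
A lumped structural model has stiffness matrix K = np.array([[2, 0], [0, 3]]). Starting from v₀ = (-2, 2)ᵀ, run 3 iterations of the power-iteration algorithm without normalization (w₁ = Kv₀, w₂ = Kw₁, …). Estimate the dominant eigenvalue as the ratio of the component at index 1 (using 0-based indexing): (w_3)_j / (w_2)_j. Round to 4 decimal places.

w1 = Kv₀ = (2·(-2) + 0·2; 0·(-2) + 3·2) = (-4, 6)
w2 = Kw1 = (2·(-4) + 0·6; 0·(-4) + 3·6) = (-8, 18)
w3 = Kw2 = (-16, 54)
Ratio at component: 54 / 18 = 3.0000

λ ≈ 3.0000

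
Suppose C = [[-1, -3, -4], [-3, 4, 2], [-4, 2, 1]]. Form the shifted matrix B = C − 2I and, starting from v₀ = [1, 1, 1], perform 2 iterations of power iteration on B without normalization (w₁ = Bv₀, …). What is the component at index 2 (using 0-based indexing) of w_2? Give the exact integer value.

B = C − 2I has rows (-3, -3, -4); (-3, 2, 2); (-4, 2, -1)
w1 = Bv₀ = (-10, 1, -3)
w2 = Bw1 = (39, 26, 45)
Requested component of w2: 45

45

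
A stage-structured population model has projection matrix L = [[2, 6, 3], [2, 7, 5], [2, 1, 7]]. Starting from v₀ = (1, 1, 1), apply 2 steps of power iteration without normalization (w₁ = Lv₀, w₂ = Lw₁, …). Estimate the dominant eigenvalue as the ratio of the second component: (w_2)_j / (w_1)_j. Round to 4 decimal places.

12.1429

w1 = Lv₀ = (2·1 + 6·1 + 3·1; 2·1 + 7·1 + 5·1; 2·1 + 1·1 + 7·1) = (11, 14, 10)
w2 = Lw1 = (2·11 + 6·14 + 3·10; 2·11 + 7·14 + 5·10; 2·11 + 1·14 + 7·10) = (136, 170, 106)
Ratio at component: 170 / 14 = 12.1429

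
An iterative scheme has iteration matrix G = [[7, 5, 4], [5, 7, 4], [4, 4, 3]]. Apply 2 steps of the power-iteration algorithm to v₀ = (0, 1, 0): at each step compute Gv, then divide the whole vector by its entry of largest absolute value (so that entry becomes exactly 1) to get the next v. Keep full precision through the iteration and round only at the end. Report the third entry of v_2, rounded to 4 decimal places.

Gv0 = (5.00000, 7.00000, 4.00000); divide by 7.00000 → v1 = (0.71429, 1.00000, 0.57143)
Gv1 = (12.28571, 12.85714, 8.57143); divide by 12.85714 → v2 = (0.95556, 1.00000, 0.66667)
Requested entry of v2: 60/90 = 0.6667

0.6667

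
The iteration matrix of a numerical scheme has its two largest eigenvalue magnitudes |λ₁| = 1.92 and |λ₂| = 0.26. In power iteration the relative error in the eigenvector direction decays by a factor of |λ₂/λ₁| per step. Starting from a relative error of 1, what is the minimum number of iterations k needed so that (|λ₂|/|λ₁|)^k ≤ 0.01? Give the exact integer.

|λ₂/λ₁| = 0.26/1.92 = 0.13542
Need k ≥ ln(0.01) / ln(0.13542) = -4.6052 / -1.9994 ≈ 2.303
Smallest integer k satisfying the bound: 3

3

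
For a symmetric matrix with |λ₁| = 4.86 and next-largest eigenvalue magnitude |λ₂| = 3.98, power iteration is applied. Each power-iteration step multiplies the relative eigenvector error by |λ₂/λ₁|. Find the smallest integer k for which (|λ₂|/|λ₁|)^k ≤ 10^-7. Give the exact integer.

81

|λ₂/λ₁| = 3.98/4.86 = 0.81893
Need k ≥ ln(10^-7) / ln(0.81893) = -16.1181 / -0.1998 ≈ 80.689
Smallest integer k satisfying the bound: 81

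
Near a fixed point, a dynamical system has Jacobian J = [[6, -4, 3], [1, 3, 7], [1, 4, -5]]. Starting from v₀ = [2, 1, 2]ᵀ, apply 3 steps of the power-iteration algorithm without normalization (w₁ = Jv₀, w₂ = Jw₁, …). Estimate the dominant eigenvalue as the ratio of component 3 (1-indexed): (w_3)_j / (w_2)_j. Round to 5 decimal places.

-3.47273

w1 = Jv₀ = (6·2 + (-4)·1 + 3·2; 1·2 + 3·1 + 7·2; 1·2 + 4·1 + (-5)·2) = (14, 19, -4)
w2 = Jw1 = (6·14 + (-4)·19 + 3·(-4); 1·14 + 3·19 + 7·(-4); 1·14 + 4·19 + (-5)·(-4)) = (-4, 43, 110)
w3 = Jw2 = (134, 895, -382)
Ratio at component: -382 / 110 = -3.47273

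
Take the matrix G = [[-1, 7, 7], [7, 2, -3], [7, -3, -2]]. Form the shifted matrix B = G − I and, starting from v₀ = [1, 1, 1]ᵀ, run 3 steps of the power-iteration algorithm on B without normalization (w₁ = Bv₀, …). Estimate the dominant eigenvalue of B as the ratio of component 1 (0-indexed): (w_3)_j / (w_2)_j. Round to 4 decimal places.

B = G − I has rows (-2, 7, 7); (7, 1, -3); (7, -3, -3)
w1 = Bv₀ = (12, 5, 1)
w2 = Bw1 = (18, 86, 66)
w3 = Bw2 = (1028, 14, -330)
Ratio: 14/86 = 0.1628

0.1628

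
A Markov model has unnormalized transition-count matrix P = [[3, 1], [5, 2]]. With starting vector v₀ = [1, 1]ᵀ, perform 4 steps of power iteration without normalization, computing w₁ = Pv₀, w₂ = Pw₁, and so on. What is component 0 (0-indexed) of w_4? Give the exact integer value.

436

w1 = Pv₀ = (4, 7)
w2 = Pw1 = (19, 34)
w3 = Pw2 = (91, 163)
w4 = Pw3 = (436, 781)
The requested component of w4 is 436.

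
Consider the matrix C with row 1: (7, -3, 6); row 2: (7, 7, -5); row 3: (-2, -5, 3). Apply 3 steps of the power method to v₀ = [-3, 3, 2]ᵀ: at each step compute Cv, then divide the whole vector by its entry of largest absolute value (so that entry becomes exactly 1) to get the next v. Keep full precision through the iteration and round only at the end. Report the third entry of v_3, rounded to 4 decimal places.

-0.5567

Cv0 = (-18.00000, -10.00000, -3.00000); divide by -18.00000 → v1 = (1.00000, 0.55556, 0.16667)
Cv1 = (6.33333, 10.05556, -4.27778); divide by 10.05556 → v2 = (0.62983, 1.00000, -0.42541)
Cv2 = (-1.14365, 13.53591, -7.53591); divide by 13.53591 → v3 = (-0.08449, 1.00000, -0.55673)
Requested entry of v3: 1364/-2450 = -0.5567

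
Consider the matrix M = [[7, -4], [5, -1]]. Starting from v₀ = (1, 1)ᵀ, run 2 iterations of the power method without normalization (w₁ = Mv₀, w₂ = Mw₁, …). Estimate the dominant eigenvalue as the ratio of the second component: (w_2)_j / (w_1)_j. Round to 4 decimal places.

2.7500

w1 = Mv₀ = (7·1 + (-4)·1; 5·1 + (-1)·1) = (3, 4)
w2 = Mw1 = (7·3 + (-4)·4; 5·3 + (-1)·4) = (5, 11)
Ratio at component: 11 / 4 = 2.7500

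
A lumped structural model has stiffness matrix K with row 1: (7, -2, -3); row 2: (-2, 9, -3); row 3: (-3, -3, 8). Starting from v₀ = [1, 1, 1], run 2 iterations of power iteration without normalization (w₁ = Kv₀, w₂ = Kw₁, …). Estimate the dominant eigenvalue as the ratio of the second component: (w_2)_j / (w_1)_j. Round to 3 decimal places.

λ ≈ 6.500

w1 = Kv₀ = (7·1 + (-2)·1 + (-3)·1; (-2)·1 + 9·1 + (-3)·1; (-3)·1 + (-3)·1 + 8·1) = (2, 4, 2)
w2 = Kw1 = (7·2 + (-2)·4 + (-3)·2; (-2)·2 + 9·4 + (-3)·2; (-3)·2 + (-3)·4 + 8·2) = (0, 26, -2)
Ratio at component: 26 / 4 = 6.500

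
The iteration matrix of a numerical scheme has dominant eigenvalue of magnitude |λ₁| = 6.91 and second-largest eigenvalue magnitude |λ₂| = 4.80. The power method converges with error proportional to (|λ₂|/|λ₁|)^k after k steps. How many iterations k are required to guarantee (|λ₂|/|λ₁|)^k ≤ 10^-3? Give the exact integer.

19

|λ₂/λ₁| = 4.80/6.91 = 0.69465
Need k ≥ ln(10^-3) / ln(0.69465) = -6.9078 / -0.3644 ≈ 18.959
Smallest integer k satisfying the bound: 19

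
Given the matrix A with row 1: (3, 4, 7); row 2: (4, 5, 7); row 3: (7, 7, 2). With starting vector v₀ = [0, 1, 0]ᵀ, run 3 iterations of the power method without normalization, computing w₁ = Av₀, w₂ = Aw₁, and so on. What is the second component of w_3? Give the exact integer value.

1313

w1 = Av₀ = (4, 5, 7)
w2 = Aw1 = (81, 90, 77)
w3 = Aw2 = (1142, 1313, 1351)
The requested component of w3 is 1313.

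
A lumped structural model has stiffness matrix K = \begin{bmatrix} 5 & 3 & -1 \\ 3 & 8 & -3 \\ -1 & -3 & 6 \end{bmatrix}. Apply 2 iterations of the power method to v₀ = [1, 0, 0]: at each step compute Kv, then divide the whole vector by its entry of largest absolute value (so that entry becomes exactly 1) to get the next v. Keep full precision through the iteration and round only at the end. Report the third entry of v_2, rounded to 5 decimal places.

-0.47619

Kv0 = (5.000000, 3.000000, -1.000000); divide by 5.000000 → v1 = (1.000000, 0.600000, -0.200000)
Kv1 = (7.000000, 8.400000, -4.000000); divide by 8.400000 → v2 = (0.833333, 1.000000, -0.476190)
Requested entry of v2: -20/42 = -0.47619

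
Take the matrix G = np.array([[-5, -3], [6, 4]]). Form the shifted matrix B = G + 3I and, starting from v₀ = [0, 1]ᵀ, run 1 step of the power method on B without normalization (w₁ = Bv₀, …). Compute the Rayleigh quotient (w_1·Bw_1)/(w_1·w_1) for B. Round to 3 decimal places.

B = G + 3I has rows (-2, -3); (6, 7)
w1 = Bv₀ = ((-2)·0 + (-3)·1; 6·0 + 7·1) = (-3, 7)
Bw1 = (-15, 31)
w1·Bw1 = 262; w1·w1 = 58; μ ≈ 262/58 = 4.517

μ ≈ 4.517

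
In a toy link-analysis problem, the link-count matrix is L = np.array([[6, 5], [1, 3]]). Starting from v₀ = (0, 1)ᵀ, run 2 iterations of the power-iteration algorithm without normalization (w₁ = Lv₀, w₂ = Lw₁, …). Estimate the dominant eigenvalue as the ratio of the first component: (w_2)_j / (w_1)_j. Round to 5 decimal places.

w1 = Lv₀ = (6·0 + 5·1; 1·0 + 3·1) = (5, 3)
w2 = Lw1 = (6·5 + 5·3; 1·5 + 3·3) = (45, 14)
Ratio at component: 45 / 5 = 9.00000

λ ≈ 9.00000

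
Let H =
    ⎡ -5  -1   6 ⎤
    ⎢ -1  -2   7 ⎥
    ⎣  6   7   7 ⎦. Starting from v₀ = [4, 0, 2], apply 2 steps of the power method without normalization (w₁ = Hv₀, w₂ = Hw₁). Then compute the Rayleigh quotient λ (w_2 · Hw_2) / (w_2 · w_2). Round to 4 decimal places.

8.8937

w1 = Hv₀ = ((-5)·4 + (-1)·0 + 6·2; (-1)·4 + (-2)·0 + 7·2; 6·4 + 7·0 + 7·2) = (-8, 10, 38)
w2 = Hw1 = ((-5)·(-8) + (-1)·10 + 6·38; (-1)·(-8) + (-2)·10 + 7·38; 6·(-8) + 7·10 + 7·38) = (258, 254, 288)
Hw2 = (184, 1250, 5342)
w2·Hw2 = 258·184 + 254·1250 + 288·5342 = 1903468; w2·w2 = 258·258 + 254·254 + 288·288 = 214024
λ ≈ 1903468/214024 = 8.8937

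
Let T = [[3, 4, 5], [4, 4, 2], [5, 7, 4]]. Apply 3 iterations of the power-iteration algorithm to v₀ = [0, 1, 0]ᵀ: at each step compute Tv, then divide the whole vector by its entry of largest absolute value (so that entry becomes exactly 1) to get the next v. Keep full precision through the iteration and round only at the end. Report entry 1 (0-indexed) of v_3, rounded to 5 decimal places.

Tv0 = (4.000000, 4.000000, 7.000000); divide by 7.000000 → v1 = (0.571429, 0.571429, 1.000000)
Tv1 = (9.000000, 6.571429, 10.857143); divide by 10.857143 → v2 = (0.828947, 0.605263, 1.000000)
Tv2 = (9.907895, 7.736842, 12.381579); divide by 12.381579 → v3 = (0.800213, 0.624867, 1.000000)
Requested entry of v3: 588/941 = 0.62487

0.62487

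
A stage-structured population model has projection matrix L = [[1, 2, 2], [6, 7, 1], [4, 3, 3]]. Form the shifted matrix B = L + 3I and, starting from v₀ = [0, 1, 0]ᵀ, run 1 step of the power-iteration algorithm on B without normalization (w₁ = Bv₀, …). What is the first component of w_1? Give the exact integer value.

B = L + 3I has rows (4, 2, 2); (6, 10, 1); (4, 3, 6)
w1 = Bv₀ = (4·0 + 2·1 + 2·0; 6·0 + 10·1 + 1·0; 4·0 + 3·1 + 6·0) = (2, 10, 3)
Requested component of w1: 2

2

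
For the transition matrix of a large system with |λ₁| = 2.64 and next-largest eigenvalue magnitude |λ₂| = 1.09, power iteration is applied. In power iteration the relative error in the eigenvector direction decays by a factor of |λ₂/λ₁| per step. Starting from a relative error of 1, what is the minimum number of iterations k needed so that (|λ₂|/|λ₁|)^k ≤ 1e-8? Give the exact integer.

|λ₂/λ₁| = 1.09/2.64 = 0.41288
Need k ≥ ln(1e-8) / ln(0.41288) = -18.4207 / -0.8846 ≈ 20.824
Smallest integer k satisfying the bound: 21

21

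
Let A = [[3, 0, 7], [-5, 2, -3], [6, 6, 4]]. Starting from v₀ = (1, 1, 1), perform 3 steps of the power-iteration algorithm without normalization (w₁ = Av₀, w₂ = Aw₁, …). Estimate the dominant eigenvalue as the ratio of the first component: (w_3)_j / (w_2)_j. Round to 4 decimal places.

7.3380

w1 = Av₀ = (3·1 + 0·1 + 7·1; (-5)·1 + 2·1 + (-3)·1; 6·1 + 6·1 + 4·1) = (10, -6, 16)
w2 = Aw1 = (3·10 + 0·(-6) + 7·16; (-5)·10 + 2·(-6) + (-3)·16; 6·10 + 6·(-6) + 4·16) = (142, -110, 88)
w3 = Aw2 = (1042, -1194, 544)
Ratio at component: 1042 / 142 = 7.3380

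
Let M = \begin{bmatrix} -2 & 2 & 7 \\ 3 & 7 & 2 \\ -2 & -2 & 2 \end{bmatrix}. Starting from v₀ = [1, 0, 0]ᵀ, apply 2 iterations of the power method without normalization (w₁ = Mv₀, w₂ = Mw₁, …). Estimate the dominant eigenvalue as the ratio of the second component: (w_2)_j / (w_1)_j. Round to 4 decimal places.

λ ≈ 3.6667

w1 = Mv₀ = ((-2)·1 + 2·0 + 7·0; 3·1 + 7·0 + 2·0; (-2)·1 + (-2)·0 + 2·0) = (-2, 3, -2)
w2 = Mw1 = ((-2)·(-2) + 2·3 + 7·(-2); 3·(-2) + 7·3 + 2·(-2); (-2)·(-2) + (-2)·3 + 2·(-2)) = (-4, 11, -6)
Ratio at component: 11 / 3 = 3.6667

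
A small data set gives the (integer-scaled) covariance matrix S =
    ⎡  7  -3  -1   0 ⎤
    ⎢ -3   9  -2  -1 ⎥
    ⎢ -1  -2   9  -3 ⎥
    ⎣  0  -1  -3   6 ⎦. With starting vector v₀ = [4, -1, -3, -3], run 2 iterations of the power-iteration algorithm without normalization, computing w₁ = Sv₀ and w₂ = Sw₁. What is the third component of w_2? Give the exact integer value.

w1 = Sv₀ = (7·4 + (-3)·(-1) + (-1)·(-3) + 0·(-3); (-3)·4 + 9·(-1) + (-2)·(-3) + (-1)·(-3); (-1)·4 + (-2)·(-1) + 9·(-3) + (-3)·(-3); 0·4 + (-1)·(-1) + (-3)·(-3) + 6·(-3)) = (34, -12, -20, -8)
w2 = Sw1 = (7·34 + (-3)·(-12) + (-1)·(-20) + 0·(-8); (-3)·34 + 9·(-12) + (-2)·(-20) + (-1)·(-8); (-1)·34 + (-2)·(-12) + 9·(-20) + (-3)·(-8); 0·34 + (-1)·(-12) + (-3)·(-20) + 6·(-8)) = (294, -162, -166, 24)
The requested component of w2 is -166.

-166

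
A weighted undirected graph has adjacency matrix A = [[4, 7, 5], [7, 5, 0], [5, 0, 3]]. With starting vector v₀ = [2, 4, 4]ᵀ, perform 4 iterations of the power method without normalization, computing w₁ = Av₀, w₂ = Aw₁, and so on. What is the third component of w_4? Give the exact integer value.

w1 = Av₀ = (56, 34, 22)
w2 = Aw1 = (572, 562, 346)
w3 = Aw2 = (7952, 6814, 3898)
w4 = Aw3 = (98996, 89734, 51454)
The requested component of w4 is 51454.

51454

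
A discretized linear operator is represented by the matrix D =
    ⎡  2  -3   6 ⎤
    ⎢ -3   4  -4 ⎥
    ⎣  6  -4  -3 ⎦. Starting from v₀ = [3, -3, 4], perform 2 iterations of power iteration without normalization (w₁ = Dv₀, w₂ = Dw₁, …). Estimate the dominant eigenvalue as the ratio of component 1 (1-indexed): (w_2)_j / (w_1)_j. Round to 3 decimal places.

w1 = Dv₀ = (2·3 + (-3)·(-3) + 6·4; (-3)·3 + 4·(-3) + (-4)·4; 6·3 + (-4)·(-3) + (-3)·4) = (39, -37, 18)
w2 = Dw1 = (2·39 + (-3)·(-37) + 6·18; (-3)·39 + 4·(-37) + (-4)·18; 6·39 + (-4)·(-37) + (-3)·18) = (297, -337, 328)
Ratio at component: 297 / 39 = 7.615

7.615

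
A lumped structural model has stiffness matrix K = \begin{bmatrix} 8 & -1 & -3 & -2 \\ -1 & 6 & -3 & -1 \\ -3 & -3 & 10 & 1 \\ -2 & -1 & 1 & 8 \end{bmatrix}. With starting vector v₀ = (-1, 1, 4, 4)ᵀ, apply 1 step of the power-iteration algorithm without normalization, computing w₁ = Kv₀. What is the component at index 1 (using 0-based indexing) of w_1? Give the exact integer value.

w1 = Kv₀ = (8·(-1) + (-1)·1 + (-3)·4 + (-2)·4; (-1)·(-1) + 6·1 + (-3)·4 + (-1)·4; (-3)·(-1) + (-3)·1 + 10·4 + 1·4; (-2)·(-1) + (-1)·1 + 1·4 + 8·4) = (-29, -9, 44, 37)
The requested component of w1 is -9.

-9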